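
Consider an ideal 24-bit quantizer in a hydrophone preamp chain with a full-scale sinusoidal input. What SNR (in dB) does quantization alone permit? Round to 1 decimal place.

6.02(24) + 1.76 = 144.48 + 1.76 = 146.24 dB.

146.2 dB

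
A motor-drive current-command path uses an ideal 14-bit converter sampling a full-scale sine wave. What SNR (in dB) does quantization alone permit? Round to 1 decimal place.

86.0 dB

For an ideal N-bit converter with full-scale sine input, SNR = 6.02 N + 1.76 dB. SNR = 6.02 × 14 + 1.76 = 84.28 + 1.76 = 86.04 dB.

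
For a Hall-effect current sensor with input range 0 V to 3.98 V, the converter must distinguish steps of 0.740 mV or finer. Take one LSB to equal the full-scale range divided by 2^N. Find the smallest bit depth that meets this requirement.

13 bits

Full-scale range = 3.98 V.
Levels needed ≥ 3.98/0.740 mV = 5378. 2^13 = 8192 suffices, so N_min = 13.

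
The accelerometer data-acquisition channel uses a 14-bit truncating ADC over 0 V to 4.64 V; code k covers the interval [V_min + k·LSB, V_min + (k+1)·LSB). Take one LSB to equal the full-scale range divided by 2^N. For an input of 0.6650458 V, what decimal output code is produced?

2348

Span = 4.64 V. LSB = 4.64 V / 2^14 ≈ 283.2 µV.
(V_in − V_min) × 2^14/range = (0.6650458 − (0)) × 16384/4.64 = 2348.300.
Floor → code = 2348.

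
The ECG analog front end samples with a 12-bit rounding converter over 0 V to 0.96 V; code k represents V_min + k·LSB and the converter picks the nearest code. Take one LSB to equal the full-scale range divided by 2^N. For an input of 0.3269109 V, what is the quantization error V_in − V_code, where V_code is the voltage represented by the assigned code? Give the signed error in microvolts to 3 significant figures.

Span = 0.96 V. LSB = 0.96 V / 2^12 ≈ 234.4 µV.
(0.3269109 − (0)) / LSB = 0.3269109 × 4096/0.96 = 1394.8198. Nearest integer: k = 1395.
V_code = 0 + (1395/4096) × 0.96 = 0.3269531250 V.
e = 0.3269109 − (0.3269531250) = −42.2 µV.

−42.2 µV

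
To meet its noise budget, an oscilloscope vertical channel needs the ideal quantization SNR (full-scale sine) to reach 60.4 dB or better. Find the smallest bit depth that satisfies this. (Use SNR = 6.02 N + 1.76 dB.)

10 bits

N ≥ (60.4 − 1.76)/6.02 = 9.741 → N_min = 10.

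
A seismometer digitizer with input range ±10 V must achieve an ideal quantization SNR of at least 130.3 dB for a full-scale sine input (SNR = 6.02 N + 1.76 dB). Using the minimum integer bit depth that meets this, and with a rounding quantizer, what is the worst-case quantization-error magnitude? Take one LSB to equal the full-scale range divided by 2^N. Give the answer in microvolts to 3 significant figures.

2.38 µV

The full-scale span is 10 − (-10) = 20 V.
Solving 6.02 N ≥ 130.3 − 1.76: N ≥ 21.352. Round up → N = 22.
LSB = 20 V ÷ 2^22 = 20/4194304 V = 4.7684 µV.
Half an LSB is 2.38 µV.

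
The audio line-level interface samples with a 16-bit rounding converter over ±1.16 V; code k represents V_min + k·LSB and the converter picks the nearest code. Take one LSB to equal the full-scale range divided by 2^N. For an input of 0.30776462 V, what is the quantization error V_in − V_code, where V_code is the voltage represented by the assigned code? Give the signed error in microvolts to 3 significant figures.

Full-scale range = 1.16 V − (-1.16 V) = 2.32 V. LSB = 2.32 V / 2^16 ≈ 35.40 µV.
Position in LSBs: (0.30776462 − (-1.16)) × 65536/2.32 = 41461.8199; rounding gives k = 41462.
Reconstructed level: -1.16 + 41462 × 2.32/65536 V = 0.30777099609 V.
Error = V_in − V_code = 0.30776462 − (0.30777099609) = −6.38 µV.

−6.38 µV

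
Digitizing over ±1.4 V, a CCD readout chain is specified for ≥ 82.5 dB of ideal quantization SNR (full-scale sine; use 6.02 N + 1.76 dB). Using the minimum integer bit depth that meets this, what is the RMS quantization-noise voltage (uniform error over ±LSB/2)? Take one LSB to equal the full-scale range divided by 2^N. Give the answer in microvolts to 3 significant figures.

Span: 1.4 V − (-1.4 V) = 2.8 V.
N ≥ (82.5 − 1.76)/6.02 = 13.412 → N_min = 14.
One LSB is 2.8 V / 16384 = 170.90 µV.
RMS noise = LSB/√12 = 49.3 µV.

49.3 µV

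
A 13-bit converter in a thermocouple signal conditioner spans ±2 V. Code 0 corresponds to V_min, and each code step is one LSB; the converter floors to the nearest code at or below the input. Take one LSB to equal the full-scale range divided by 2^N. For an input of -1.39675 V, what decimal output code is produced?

1235

Range = 2 − (-2) = 4 V. LSB = 4 V / 2^13 ≈ 488.3 µV.
code = ⌊(V_in − V_min)/LSB⌋ = ⌊(V_in − V_min) × 2^13 / range⌋
     = ⌊(-1.39675 − (-2)) × 8192 / 4⌋ = ⌊0.60325 × 8192/4⌋
     = ⌊1235.456⌋ = 1235.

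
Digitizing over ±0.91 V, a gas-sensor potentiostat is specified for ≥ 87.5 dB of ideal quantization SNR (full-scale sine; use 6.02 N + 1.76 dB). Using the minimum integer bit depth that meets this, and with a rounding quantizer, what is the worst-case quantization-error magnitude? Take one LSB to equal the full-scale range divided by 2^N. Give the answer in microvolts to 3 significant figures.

27.8 µV

Full-scale range = 0.91 V − (-0.91 V) = 1.82 V.
Solving 6.02 N ≥ 87.5 − 1.76: N ≥ 14.243. Round up → N = 15.
LSB = 1.82 V / 2^15 = 55.542 µV.
|e|_max = LSB/2 = 27.8 µV.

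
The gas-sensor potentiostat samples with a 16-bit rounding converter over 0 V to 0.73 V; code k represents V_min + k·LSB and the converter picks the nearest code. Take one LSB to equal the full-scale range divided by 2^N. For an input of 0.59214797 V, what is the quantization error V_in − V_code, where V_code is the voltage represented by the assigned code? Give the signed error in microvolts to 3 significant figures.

Range is 0.73 V. LSB = 0.73 V / 2^16 ≈ 11.14 µV.
(V_in − V_min)/LSB = (0.59214797 − (0)) × 65536/0.73 = 53160.2868 → nearest code k = 53160.
V_code = 0 + (53160/65536) × 0.73 = 0.59214477539 V.
V_in − V_code = 0.59214797 − (0.59214477539) = +3.19 µV.

+3.19 µV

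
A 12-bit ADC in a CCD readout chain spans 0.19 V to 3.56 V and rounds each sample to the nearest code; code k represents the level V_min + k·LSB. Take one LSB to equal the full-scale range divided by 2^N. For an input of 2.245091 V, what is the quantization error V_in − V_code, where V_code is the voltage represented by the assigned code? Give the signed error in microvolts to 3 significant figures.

−148 µV

Span: 3.56 V − (0.19 V) = 3.37 V. LSB = 3.37 V / 2^12 ≈ 0.8228 mV.
(V_in − V_min)/LSB = (2.245091 − (0.19)) × 4096/3.37 = 2497.8198 → nearest code k = 2498.
V_code = V_min + k × range/2^12 = 0.19 + 2498 × 3.37/4096 = 2.245239258 V.
V_in − V_code = 2.245091 − (2.245239258) = −148 µV.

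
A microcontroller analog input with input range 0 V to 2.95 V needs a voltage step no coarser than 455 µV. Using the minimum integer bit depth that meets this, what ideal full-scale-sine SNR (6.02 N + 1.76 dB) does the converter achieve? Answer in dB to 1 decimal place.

80.0 dB

Range is 2.95 V.
Need 2^N ≥ 2.95 V / 455 µV = 6484 → N_min = 13.
6.02(13) + 1.76 = 80.02 dB.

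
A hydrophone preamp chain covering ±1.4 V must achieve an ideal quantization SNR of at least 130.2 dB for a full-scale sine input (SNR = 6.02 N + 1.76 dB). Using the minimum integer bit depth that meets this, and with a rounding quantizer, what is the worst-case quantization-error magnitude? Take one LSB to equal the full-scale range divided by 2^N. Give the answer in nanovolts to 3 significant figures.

Range = 1.4 − (-1.4) = 2.8 V.
Required N = ⌈(130.2 − 1.76)/6.02⌉ = ⌈21.336⌉ = 22.
LSB = 2.8 V / 2^22 = 0.66757 µV.
Half an LSB is 334 nV.

334 nV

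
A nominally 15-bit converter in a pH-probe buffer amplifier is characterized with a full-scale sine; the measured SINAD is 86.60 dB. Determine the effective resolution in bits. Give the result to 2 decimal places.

14.09 bits

ENOB = (86.60 − 1.76)/6.02 = 14.0930 bits.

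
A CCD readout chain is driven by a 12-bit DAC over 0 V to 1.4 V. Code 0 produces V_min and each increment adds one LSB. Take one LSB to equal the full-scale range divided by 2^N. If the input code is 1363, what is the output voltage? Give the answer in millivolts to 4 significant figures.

Full-scale range = 1.4 V. LSB = 1.4 V / 2^12.
Output = V_min + (1363/4096) × range = 0 + 0.332764 × 1.4 V
      = 0 V + 0.465869 V = 0.465869 V.

465.9 mV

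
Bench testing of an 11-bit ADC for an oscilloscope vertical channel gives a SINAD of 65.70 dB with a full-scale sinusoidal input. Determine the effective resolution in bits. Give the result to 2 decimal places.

ENOB = (SINAD − 1.76) / 6.02 = (65.70 − 1.76) / 6.02 = 63.94 / 6.02 = 10.6213.

10.62 bits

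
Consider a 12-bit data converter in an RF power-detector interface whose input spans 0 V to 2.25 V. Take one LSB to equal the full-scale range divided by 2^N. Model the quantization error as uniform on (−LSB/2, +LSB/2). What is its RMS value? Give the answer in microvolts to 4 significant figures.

V_FS = 2.25 V.
One LSB is 2.25 V / 4096 = 0.549316 mV.
RMS of a uniform error over width LSB is LSB/√12 = 158.6 µV.

158.6 µV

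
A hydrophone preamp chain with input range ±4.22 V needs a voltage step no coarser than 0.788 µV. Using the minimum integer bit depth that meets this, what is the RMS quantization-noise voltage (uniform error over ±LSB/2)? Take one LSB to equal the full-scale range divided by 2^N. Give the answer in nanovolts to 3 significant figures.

Full-scale range = 4.22 V − (-4.22 V) = 8.44 V.
Required number of levels: 8.44/0.788 µV = 1.0711e7; smallest N with 2^N ≥ that is 24.
One LSB is 8.44 V / 16777216 = 0.50306 µV.
RMS noise = LSB/√12 = 145 nV.

145 nV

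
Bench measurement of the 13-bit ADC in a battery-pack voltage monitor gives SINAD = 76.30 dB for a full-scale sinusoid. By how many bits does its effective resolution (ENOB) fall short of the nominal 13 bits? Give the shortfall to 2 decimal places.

0.62 bits

ENOB = (SINAD − 1.76)/6.02 = (76.30 − 1.76)/6.02 = 12.3821 bits.
Shortfall = 13 − 12.3821 = 0.6179 bits.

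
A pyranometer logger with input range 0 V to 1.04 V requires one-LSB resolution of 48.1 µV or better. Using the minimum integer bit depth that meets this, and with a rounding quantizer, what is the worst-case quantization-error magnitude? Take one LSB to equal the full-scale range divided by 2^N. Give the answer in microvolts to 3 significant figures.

15.9 µV

Full-scale range = 1.04 V.
Need 2^N ≥ 1.04 V / 48.1 µV = 21620 → N_min = 15.
LSB = 1.04 V ÷ 2^15 = 1.04/32768 V = 31.738 µV.
Half an LSB is 15.9 µV.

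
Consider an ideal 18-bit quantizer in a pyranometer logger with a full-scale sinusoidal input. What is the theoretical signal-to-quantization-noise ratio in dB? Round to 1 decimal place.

Ideal quantization SNR: 6.02 × 18 + 1.76 dB = 110.1 dB.

110.1 dB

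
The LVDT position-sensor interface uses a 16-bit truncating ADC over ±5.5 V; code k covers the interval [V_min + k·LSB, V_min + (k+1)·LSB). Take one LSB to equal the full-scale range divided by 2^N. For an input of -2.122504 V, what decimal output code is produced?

20122

Range = 5.5 − (-5.5) = 11 V. LSB = 11 V / 2^16 ≈ 167.8 µV.
(V_in − V_min) × 2^16/range = (-2.122504 − (-5.5)) × 65536/11 = 20122.507.
Floor → code = 20122.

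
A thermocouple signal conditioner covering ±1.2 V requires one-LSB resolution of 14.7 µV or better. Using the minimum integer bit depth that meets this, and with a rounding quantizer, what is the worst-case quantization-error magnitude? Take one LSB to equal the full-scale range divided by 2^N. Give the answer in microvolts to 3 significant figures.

Range = 1.2 − (-1.2) = 2.4 V.
Need 2^N ≥ 2.4 V / 14.7 µV = 163300 → N_min = 18.
One LSB is 2.4 V / 262144 = 9.1553 µV.
|e|_max = LSB/2 = 4.58 µV.

4.58 µV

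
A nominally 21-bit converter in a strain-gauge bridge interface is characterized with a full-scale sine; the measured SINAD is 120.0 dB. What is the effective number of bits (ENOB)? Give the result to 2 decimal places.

ENOB = (SINAD − 1.76) / 6.02 = (120.0 − 1.76) / 6.02 = 118.24 / 6.02 = 19.6412.

19.64 bits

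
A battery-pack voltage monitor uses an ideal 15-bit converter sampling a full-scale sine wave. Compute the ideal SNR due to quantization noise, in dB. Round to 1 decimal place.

Ideal quantization SNR: 6.02 × 15 + 1.76 dB = 92.1 dB.

92.1 dB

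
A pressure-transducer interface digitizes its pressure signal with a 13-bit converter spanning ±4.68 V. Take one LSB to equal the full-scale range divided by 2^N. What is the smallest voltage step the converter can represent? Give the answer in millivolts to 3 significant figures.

1.14 mV

Span: 4.68 V − (-4.68 V) = 9.36 V.
There are 2^13 = 8192 steps.
LSB = 9.36 V / 2^13 = 1.14 mV.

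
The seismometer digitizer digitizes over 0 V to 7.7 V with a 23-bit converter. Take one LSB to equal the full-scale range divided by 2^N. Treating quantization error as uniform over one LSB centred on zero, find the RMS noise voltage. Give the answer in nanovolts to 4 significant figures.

Span = 7.7 V.
LSB = 7.7 V / 2^23 = 0.917912 µV.
RMS of a uniform error over width LSB is LSB/√12 = 265.0 nV.

265.0 nV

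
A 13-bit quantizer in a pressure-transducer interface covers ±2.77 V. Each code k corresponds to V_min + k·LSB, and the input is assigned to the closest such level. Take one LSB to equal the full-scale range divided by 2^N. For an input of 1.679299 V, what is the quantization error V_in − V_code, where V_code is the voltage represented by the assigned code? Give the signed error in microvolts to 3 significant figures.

The full-scale span is 2.77 − (-2.77) = 5.54 V. LSB = 5.54 V / 2^13 ≈ 0.6763 mV.
(1.679299 − (-2.77)) / LSB = 4.449299 × 8192/5.54 = 6579.1800. Nearest integer: k = 6579.
V_code = V_min + k × range/2^13 = -2.77 + 6579 × 5.54/8192 = 1.679177246 V.
Error = V_in − V_code = 1.679299 − (1.679177246) = +122 µV.

+122 µV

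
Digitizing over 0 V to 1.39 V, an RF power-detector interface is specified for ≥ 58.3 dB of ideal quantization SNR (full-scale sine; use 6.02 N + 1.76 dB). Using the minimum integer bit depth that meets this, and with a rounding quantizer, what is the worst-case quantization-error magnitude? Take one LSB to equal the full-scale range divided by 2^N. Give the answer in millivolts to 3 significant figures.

Full-scale range = 1.39 V.
6.02 N + 1.76 ≥ 58.3 gives N ≥ 9.392, so the minimum integer is 10.
One LSB is 1.39 V / 1024 = 1.3574 mV.
|e|_max = LSB/2 = 0.679 mV.

0.679 mV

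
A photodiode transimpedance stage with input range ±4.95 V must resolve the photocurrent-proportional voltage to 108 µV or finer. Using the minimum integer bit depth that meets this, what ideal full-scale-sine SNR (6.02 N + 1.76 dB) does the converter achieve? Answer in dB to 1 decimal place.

Span: 4.95 V − (-4.95 V) = 9.9 V.
Need 2^N ≥ 9.9 V / 108 µV = 91670 → N_min = 17.
6.02(17) + 1.76 = 104.10 dB.

104.1 dB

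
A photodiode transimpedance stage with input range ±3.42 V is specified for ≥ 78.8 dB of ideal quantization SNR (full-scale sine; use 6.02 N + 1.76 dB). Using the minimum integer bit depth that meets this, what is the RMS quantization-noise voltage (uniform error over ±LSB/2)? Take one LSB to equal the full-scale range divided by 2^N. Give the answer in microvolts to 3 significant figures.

241 µV

Full-scale range = 3.42 V − (-3.42 V) = 6.84 V.
6.02 N + 1.76 ≥ 78.8 gives N ≥ 12.797, so the minimum integer is 13.
LSB = 6.84 V ÷ 2^13 = 6.84/8192 V = 0.83496 mV.
RMS noise = LSB/√12 = 241 µV.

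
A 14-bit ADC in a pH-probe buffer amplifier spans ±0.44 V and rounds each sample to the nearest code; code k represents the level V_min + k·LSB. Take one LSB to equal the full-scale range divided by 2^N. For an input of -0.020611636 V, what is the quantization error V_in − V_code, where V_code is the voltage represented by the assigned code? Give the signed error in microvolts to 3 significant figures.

+13.4 µV

Range = 0.44 − (-0.44) = 0.88 V. LSB = 0.88 V / 2^14 ≈ 53.71 µV.
Position in LSBs: (-0.020611636 − (-0.44)) × 16384/0.88 = 7808.2488; rounding gives k = 7808.
Reconstructed level: -0.44 + 7808 × 0.88/16384 V = -0.020625000000 V.
e = -0.020611636 − (-0.020625000000) = +13.4 µV.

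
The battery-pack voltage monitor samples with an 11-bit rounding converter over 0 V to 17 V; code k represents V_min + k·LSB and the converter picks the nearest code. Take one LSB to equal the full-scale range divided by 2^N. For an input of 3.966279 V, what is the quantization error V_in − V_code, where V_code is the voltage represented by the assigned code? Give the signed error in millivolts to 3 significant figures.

Full-scale range = 17 V. LSB = 17 V / 2^11 ≈ 8.301 mV.
Position in LSBs: (3.966279 − (0)) × 2048/17 = 477.8200; rounding gives k = 478.
V_code = 0 + (478/2048) × 17 = 3.967773438 V.
e = 3.966279 − (3.967773438) = −1.49 mV.

−1.49 mV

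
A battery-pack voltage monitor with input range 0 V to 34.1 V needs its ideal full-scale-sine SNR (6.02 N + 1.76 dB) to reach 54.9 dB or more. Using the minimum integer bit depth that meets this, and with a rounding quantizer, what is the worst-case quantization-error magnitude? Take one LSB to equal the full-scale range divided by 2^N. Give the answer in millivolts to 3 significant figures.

33.3 mV

V_FS = 34.1 V.
6.02 N + 1.76 ≥ 54.9 gives N ≥ 8.827, so the minimum integer is 9.
Step size = 34.1/512 V = 66.602 mV.
Max error for round-to-nearest is LSB/2 = 33.3 mV.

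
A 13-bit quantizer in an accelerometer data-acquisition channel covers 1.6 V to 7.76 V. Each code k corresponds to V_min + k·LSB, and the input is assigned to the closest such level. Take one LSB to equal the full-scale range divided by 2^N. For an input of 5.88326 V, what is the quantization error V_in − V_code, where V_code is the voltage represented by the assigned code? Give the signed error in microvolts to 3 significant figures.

+135 µV

Full-scale range = 7.76 V − (1.6 V) = 6.16 V. LSB = 6.16 V / 2^13 ≈ 0.7520 mV.
(V_in − V_min)/LSB = (5.88326 − (1.6)) × 8192/6.16 = 5696.1795 → nearest code k = 5696.
V_code = V_min + k × range/2^13 = 1.6 + 5696 × 6.16/8192 = 5.883125000 V.
Error = V_in − V_code = 5.88326 − (5.883125000) = +135 µV.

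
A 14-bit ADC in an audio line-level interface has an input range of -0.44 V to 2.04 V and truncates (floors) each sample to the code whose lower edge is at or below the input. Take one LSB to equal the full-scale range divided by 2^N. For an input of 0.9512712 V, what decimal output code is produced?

Range = 2.04 − (-0.44) = 2.48 V. LSB = 2.48 V / 2^14 ≈ 151.4 µV.
V_in − V_min = 0.9512712 − (-0.44) = 1.3912712 V.
Divide by LSB: 1.3912712 × 16384/2.48 = 9191.3659.
Truncating gives code 9191.

9191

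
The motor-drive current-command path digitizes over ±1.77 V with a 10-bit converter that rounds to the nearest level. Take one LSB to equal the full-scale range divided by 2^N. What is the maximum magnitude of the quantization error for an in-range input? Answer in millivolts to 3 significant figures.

Span: 1.77 V − (-1.77 V) = 3.54 V.
One LSB is 3.54 V / 1024 = 3.4570 mV.
A rounding quantizer has |error| ≤ LSB/2 = 1.73 mV.

1.73 mV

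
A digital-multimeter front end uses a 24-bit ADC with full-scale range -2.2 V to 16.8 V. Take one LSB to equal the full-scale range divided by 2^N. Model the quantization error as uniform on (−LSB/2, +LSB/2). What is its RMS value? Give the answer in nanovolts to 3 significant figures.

327 nV

The full-scale span is 16.8 − (-2.2) = 19 V.
LSB = 19 V / 2^24 = 1.1325 µV.
For a uniform distribution on [−LSB/2, +LSB/2], V_rms = LSB/√12 = 1.1325 µV/3.4641 = 327 nV.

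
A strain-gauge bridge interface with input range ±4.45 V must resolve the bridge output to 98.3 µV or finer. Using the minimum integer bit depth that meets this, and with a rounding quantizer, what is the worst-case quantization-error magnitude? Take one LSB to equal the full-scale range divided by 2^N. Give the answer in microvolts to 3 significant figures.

Range = 4.45 − (-4.45) = 8.9 V.
Need 2^N ≥ 8.9 V / 98.3 µV = 90540 → N_min = 17.
One LSB is 8.9 V / 131072 = 67.902 µV.
|e|_max = LSB/2 = 34.0 µV.

34.0 µV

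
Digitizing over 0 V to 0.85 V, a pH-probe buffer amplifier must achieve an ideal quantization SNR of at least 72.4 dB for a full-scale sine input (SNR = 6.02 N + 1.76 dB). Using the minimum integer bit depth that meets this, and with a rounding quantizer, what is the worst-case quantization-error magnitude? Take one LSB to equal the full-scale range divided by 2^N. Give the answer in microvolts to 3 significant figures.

104 µV

Span = 0.85 V.
Required N = ⌈(72.4 − 1.76)/6.02⌉ = ⌈11.734⌉ = 12.
LSB = 0.85 V ÷ 2^12 = 0.85/4096 V = 207.52 µV.
Max error for round-to-nearest is LSB/2 = 104 µV.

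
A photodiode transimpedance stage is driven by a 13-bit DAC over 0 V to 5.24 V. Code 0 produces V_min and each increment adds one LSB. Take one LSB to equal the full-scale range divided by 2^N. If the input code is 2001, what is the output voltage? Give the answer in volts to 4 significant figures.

1.280 V

Range is 5.24 V. LSB = 5.24 V / 2^13.
V_out = 0 + 2001 × (5.24/8192) V
      = 0 V + 1.27994 V = 1.27994 V.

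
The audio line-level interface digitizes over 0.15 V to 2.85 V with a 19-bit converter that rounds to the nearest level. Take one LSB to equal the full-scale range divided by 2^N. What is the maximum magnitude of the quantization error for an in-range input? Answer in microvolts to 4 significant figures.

Span: 2.85 V − (0.15 V) = 2.7 V.
LSB = 2.7 V ÷ 2^19 = 2.7/524288 V = 5.14984 µV.
|e|_max = LSB/2 = 2.575 µV.

2.575 µV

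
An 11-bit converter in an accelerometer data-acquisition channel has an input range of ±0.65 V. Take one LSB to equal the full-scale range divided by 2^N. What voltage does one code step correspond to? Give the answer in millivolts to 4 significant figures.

0.6348 mV

Range = 0.65 − (-0.65) = 1.3 V.
2^11 = 2048 levels.
LSB = 1.3 V / 2^11 = 0.6348 mV.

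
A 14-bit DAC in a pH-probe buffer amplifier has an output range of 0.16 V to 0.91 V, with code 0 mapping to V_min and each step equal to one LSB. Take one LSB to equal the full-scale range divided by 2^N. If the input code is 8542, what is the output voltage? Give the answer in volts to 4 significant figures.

0.5510 V

Full-scale range = 0.91 V − (0.16 V) = 0.75 V. LSB = 0.75 V / 2^14.
Output = V_min + (8542/16384) × range = 0.16 + 0.521362 × 0.75 V
      = 0.16 V + 0.391022 V = 0.551022 V.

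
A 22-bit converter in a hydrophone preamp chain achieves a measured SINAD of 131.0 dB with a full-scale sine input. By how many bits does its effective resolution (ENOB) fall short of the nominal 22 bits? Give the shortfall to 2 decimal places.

Effective bits = (131.0 − 1.76)/6.02 = 21.4684.
Shortfall = 22 − 21.4684 = 0.5316 bits.

0.53 bits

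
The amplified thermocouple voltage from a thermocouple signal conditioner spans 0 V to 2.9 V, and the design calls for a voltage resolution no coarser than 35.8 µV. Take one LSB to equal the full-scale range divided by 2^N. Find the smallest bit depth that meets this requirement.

17 bits

V_FS = 2.9 V.
Required number of levels: 2.9/35.8 µV = 81006; smallest N with 2^N ≥ that is 17.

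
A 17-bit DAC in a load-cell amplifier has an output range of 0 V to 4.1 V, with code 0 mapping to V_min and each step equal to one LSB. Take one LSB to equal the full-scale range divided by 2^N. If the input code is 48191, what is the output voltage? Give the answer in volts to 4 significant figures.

Full-scale range = 4.1 V. LSB = 4.1 V / 2^17.
V_out = V_min + code × LSB = 0 V + 48191 × 4.1 V / 131072
      = 0 V + 1.50744 V = 1.50744 V.

1.507 V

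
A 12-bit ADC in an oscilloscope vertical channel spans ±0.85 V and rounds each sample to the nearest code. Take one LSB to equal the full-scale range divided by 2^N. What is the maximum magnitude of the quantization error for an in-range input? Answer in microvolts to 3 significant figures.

Span: 0.85 V − (-0.85 V) = 1.7 V.
LSB = 1.7 V ÷ 2^12 = 1.7/4096 V = 415.04 µV.
Worst-case error for round-to-nearest is half an LSB: 208 µV.

208 µV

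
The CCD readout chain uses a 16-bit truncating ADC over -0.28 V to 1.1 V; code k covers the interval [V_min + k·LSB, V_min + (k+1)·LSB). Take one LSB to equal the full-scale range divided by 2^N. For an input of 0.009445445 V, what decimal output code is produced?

Span: 1.1 V − (-0.28 V) = 1.38 V. LSB = 1.38 V / 2^16 ≈ 21.06 µV.
V_in − V_min = 0.009445445 − (-0.28) = 0.289445445 V.
Divide by LSB: 0.289445445 × 65536/1.38 = 13745.7222.
Truncating gives code 13745.

13745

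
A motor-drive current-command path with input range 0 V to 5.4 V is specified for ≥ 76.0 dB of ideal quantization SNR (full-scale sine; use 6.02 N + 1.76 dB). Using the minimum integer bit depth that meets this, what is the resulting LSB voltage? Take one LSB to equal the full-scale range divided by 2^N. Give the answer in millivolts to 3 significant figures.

Range is 5.4 V.
N ≥ (76.0 − 1.76)/6.02 = 12.332 → N_min = 13.
One LSB is 5.4 V / 8192 = 0.659 mV.

0.659 mV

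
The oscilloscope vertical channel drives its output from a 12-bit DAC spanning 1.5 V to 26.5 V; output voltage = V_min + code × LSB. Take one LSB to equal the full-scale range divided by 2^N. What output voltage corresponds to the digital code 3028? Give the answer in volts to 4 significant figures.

19.98 V

Full-scale range = 26.5 V − (1.5 V) = 25 V. LSB = 25 V / 2^12.
V_out = 1.5 + 3028 × (25/4096) V
      = 1.5 V + 18.4814 V = 19.9814 V.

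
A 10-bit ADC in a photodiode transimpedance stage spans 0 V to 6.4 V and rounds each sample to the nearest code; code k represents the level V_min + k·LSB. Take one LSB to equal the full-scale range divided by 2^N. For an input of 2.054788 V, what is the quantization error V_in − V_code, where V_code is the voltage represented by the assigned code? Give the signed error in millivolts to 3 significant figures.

−1.46 mV

V_FS = 6.4 V. LSB = 6.4 V / 2^10 ≈ 6.250 mV.
Position in LSBs: (2.054788 − (0)) × 1024/6.4 = 328.7661; rounding gives k = 329.
Reconstructed level: 0 + 329 × 6.4/1024 V = 2.056250000 V.
V_in − V_code = 2.054788 − (2.056250000) = −1.46 mV.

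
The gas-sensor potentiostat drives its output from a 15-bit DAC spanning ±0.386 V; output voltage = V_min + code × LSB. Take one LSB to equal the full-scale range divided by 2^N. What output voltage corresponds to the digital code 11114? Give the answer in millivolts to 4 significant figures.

-124.2 mV

The full-scale span is 0.386 − (-0.386) = 0.772 V. LSB = 0.772 V / 2^15.
V_out = V_min + code × LSB = -0.386 V + 11114 × 0.772 V / 32768
      = -0.386 + 0.261841 = -0.124159 V.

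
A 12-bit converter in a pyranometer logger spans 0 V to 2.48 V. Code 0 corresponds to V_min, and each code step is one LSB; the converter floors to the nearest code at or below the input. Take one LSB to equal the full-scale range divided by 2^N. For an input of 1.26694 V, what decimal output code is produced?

Range is 2.48 V. LSB = 2.48 V / 2^12 ≈ 0.6055 mV.
code = ⌊(V_in − V_min)/LSB⌋ = ⌊(V_in − V_min) × 2^12 / range⌋
     = ⌊(1.26694 − (0)) × 4096 / 2.48⌋ = ⌊1.26694 × 4096/2.48⌋
     = ⌊2092.494⌋ = 2092.

2092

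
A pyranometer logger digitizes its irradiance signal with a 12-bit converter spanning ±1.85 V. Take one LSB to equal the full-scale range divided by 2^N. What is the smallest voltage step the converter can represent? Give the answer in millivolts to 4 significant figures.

Span: 1.85 V − (-1.85 V) = 3.7 V.
2^12 = 4096 levels.
LSB = 3.7 V ÷ 2^12 = 3.7/4096 V = 0.9033 mV.

0.9033 mV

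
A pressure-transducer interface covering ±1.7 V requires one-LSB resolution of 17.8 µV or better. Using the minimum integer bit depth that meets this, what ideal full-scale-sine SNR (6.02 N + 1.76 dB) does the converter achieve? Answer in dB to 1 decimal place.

110.1 dB

Span: 1.7 V − (-1.7 V) = 3.4 V.
3.4 V / 17.8 µV = 191000. Since 2^17 = 131072 and 2^18 = 262144, N = 18.
SNR = 6.02 × 18 + 1.76 = 110.12 dB.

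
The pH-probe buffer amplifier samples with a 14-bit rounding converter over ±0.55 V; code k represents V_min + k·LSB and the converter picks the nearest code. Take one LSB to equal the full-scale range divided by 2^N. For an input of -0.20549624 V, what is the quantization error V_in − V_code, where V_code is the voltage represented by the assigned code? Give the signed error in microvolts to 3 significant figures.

Span: 0.55 V − (-0.55 V) = 1.1 V. LSB = 1.1 V / 2^14 ≈ 67.14 µV.
Position in LSBs: (-0.20549624 − (-0.55)) × 16384/1.1 = 5131.2269; rounding gives k = 5131.
Reconstructed level: -0.55 + 5131 × 1.1/16384 V = -0.20551147461 V.
Error = V_in − V_code = -0.20549624 − (-0.20551147461) = +15.2 µV.

+15.2 µV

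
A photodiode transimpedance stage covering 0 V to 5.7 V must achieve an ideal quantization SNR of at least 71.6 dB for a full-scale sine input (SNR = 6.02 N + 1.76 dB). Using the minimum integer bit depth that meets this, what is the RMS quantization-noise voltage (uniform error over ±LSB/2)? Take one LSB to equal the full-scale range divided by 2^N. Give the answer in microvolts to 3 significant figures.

402 µV

Span = 5.7 V.
N ≥ (71.6 − 1.76)/6.02 = 11.601 → N_min = 12.
One LSB is 5.7 V / 4096 = 1.3916 mV.
V_rms = LSB/√12 = 402 µV.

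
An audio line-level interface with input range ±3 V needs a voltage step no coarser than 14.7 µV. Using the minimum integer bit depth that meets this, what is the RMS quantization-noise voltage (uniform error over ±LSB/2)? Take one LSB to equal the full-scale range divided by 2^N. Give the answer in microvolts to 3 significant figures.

3.30 µV

Span: 3 V − (-3 V) = 6 V.
Levels needed ≥ 6/14.7 µV = 408200. 2^19 = 524288 suffices, so N_min = 19.
One LSB is 6 V / 524288 = 11.444 µV.
V_rms = LSB/√12 = 3.30 µV.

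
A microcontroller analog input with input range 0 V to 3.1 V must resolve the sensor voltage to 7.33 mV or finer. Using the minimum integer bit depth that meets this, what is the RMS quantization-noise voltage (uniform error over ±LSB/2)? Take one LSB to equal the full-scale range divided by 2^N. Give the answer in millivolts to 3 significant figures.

1.75 mV

Full-scale range = 3.1 V.
Levels needed ≥ 3.1/7.33 mV = 422.9. 2^9 = 512 suffices, so N_min = 9.
One LSB is 3.1 V / 512 = 6.0547 mV.
σ_q = LSB/√12 = 6.0547 mV/3.4641 = 1.75 mV.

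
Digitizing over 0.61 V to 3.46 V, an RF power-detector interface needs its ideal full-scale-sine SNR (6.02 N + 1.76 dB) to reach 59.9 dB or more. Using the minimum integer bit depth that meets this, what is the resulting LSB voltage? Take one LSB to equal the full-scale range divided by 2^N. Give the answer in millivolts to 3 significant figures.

The full-scale span is 3.46 − (0.61) = 2.85 V.
N ≥ (59.9 − 1.76)/6.02 = 9.658 → N_min = 10.
One LSB is 2.85 V / 1024 = 2.78 mV.

2.78 mV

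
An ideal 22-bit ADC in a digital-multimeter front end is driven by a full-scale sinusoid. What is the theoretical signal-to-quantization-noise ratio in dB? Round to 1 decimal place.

134.2 dB

Ideal quantization SNR: 6.02 × 22 + 1.76 dB = 134.2 dB.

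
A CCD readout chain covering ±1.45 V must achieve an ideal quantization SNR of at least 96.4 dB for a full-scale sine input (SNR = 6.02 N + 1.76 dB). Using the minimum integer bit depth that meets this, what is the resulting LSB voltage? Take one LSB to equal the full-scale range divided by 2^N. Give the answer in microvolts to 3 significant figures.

Span: 1.45 V − (-1.45 V) = 2.9 V.
6.02 N + 1.76 ≥ 96.4 gives N ≥ 15.721, so the minimum integer is 16.
Step size = 2.9/65536 V = 44.3 µV.

44.3 µV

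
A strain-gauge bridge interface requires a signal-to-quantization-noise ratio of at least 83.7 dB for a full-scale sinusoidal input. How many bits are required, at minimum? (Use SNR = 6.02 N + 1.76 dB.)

6.02 N + 1.76 ≥ 83.7 gives N ≥ 13.611, so the minimum integer is 14.

14 bits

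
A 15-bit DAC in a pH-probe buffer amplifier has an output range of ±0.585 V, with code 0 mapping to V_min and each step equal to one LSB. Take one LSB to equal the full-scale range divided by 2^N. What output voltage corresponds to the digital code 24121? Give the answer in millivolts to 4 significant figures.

276.3 mV

Range = 0.585 − (-0.585) = 1.17 V. LSB = 1.17 V / 2^15.
Output = V_min + (24121/32768) × range = -0.585 + 0.736115 × 1.17 V
      = -0.585 + 0.861254 = 0.276254 V.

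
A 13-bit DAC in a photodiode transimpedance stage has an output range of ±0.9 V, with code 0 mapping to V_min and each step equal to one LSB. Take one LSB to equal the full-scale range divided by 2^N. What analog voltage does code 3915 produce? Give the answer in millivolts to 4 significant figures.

-39.77 mV

Span: 0.9 V − (-0.9 V) = 1.8 V. LSB = 1.8 V / 2^13.
V_out = -0.9 + 3915 × (1.8/8192) V
      = -0.9 + 0.860229 = -0.0397705 V.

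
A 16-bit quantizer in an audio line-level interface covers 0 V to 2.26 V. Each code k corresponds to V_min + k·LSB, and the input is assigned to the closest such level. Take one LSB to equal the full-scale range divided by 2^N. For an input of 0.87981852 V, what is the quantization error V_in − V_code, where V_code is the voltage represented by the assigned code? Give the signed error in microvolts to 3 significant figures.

+6.20 µV

V_FS = 2.26 V. LSB = 2.26 V / 2^16 ≈ 34.48 µV.
Position in LSBs: (0.87981852 − (0)) × 65536/2.26 = 25513.1799; rounding gives k = 25513.
V_code = 0 + (25513/65536) × 2.26 = 0.87981231689 V.
V_in − V_code = 0.87981852 − (0.87981231689) = +6.20 µV.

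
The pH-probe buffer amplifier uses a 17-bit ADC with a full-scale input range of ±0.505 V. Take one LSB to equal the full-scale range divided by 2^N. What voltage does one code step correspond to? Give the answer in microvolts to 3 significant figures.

Range = 0.505 − (-0.505) = 1.01 V.
2^17 = 131072 levels.
Step size = 1.01/131072 V = 7.71 µV.

7.71 µV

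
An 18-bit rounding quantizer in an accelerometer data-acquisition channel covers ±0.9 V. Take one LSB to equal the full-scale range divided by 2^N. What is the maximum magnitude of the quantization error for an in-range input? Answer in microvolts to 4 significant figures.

3.433 µV

Range = 0.9 − (-0.9) = 1.8 V.
LSB = 1.8 V / 2^18 = 6.86646 µV.
|e|_max = LSB/2 = 3.433 µV.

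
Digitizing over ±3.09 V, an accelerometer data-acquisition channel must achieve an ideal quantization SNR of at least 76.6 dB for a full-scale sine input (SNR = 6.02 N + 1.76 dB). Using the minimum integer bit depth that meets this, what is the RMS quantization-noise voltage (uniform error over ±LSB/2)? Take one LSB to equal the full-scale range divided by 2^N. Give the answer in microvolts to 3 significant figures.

218 µV

Full-scale range = 3.09 V − (-3.09 V) = 6.18 V.
Required N = ⌈(76.6 − 1.76)/6.02⌉ = ⌈12.432⌉ = 13.
One LSB is 6.18 V / 8192 = 0.75439 mV.
σ_q = LSB/√12 = 0.75439 mV/3.4641 = 218 µV.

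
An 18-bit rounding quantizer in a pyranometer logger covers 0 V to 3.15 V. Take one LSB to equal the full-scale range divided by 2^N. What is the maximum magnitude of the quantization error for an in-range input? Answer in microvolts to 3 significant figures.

V_FS = 3.15 V.
Step size = 3.15/262144 V = 12.016 µV.
Worst-case error for round-to-nearest is half an LSB: 6.01 µV.

6.01 µV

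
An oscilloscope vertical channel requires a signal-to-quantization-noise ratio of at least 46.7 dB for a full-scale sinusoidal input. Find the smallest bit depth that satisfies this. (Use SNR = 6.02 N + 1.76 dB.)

Solving 6.02 N ≥ 46.7 − 1.76: N ≥ 7.465. Round up → N = 8.

8 bits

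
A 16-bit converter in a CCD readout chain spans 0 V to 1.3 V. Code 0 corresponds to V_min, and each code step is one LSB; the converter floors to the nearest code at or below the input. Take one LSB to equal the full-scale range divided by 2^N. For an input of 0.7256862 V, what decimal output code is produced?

Range is 1.3 V. LSB = 1.3 V / 2^16 ≈ 19.84 µV.
(V_in − V_min) × 2^16/range = (0.7256862 − (0)) × 65536/1.3 = 36583.516.
Floor → code = 36583.

36583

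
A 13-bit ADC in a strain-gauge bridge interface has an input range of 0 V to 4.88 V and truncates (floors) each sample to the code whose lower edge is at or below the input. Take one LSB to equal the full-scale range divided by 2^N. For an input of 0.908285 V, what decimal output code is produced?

1524

Range is 4.88 V. LSB = 4.88 V / 2^13 ≈ 0.5957 mV.
code = ⌊(V_in − V_min)/LSB⌋ = ⌊(V_in − V_min) × 2^13 / range⌋
     = ⌊(0.908285 − (0)) × 8192 / 4.88⌋ = ⌊0.908285 × 8192/4.88⌋
     = ⌊1524.728⌋ = 1524.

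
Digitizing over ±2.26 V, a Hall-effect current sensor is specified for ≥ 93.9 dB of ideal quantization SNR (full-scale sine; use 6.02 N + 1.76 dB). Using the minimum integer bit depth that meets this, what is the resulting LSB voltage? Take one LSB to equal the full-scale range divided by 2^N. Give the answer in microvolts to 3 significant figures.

69.0 µV

Full-scale range = 2.26 V − (-2.26 V) = 4.52 V.
Required N = ⌈(93.9 − 1.76)/6.02⌉ = ⌈15.306⌉ = 16.
LSB = 4.52 V ÷ 2^16 = 4.52/65536 V = 69.0 µV.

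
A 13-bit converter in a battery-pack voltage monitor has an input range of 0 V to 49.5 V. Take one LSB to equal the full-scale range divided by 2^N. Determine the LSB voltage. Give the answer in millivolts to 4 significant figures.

6.042 mV

Range is 49.5 V.
2^13 = 8192 levels.
LSB = 49.5 V ÷ 2^13 = 49.5/8192 V = 6.042 mV.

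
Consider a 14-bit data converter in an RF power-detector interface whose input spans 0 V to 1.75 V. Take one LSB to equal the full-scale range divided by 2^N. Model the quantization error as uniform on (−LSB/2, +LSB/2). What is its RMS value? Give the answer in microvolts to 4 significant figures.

30.83 µV

Range is 1.75 V.
LSB = 1.75 V / 2^14 = 106.812 µV.
V_rms = LSB/√12 = 106.812 µV / √12 = 30.83 µV.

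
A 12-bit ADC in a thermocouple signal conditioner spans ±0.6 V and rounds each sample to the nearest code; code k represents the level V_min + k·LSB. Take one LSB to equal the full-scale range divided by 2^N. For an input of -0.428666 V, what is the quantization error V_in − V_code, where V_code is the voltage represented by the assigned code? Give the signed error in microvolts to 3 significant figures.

−52.7 µV

Span: 0.6 V − (-0.6 V) = 1.2 V. LSB = 1.2 V / 2^12 ≈ 293.0 µV.
(V_in − V_min)/LSB = (-0.428666 − (-0.6)) × 4096/1.2 = 584.8201 → nearest code k = 585.
V_code = V_min + k × range/2^12 = -0.6 + 585 × 1.2/4096 = -0.4286132813 V.
e = -0.428666 − (-0.4286132813) = −52.7 µV.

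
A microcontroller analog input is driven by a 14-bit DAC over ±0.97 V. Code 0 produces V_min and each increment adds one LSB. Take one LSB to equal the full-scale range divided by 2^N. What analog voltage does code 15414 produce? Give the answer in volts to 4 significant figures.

0.8551 V

Range = 0.97 − (-0.97) = 1.94 V. LSB = 1.94 V / 2^14.
Output = V_min + (15414/16384) × range = -0.97 + 0.940796 × 1.94 V
      = -0.97 + 1.82514 = 0.855144 V.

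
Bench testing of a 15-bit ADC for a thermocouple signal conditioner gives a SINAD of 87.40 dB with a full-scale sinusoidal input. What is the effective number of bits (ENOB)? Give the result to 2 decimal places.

14.23 bits

ENOB = (SINAD − 1.76) / 6.02 = (87.40 − 1.76) / 6.02 = 85.64 / 6.02 = 14.2259.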